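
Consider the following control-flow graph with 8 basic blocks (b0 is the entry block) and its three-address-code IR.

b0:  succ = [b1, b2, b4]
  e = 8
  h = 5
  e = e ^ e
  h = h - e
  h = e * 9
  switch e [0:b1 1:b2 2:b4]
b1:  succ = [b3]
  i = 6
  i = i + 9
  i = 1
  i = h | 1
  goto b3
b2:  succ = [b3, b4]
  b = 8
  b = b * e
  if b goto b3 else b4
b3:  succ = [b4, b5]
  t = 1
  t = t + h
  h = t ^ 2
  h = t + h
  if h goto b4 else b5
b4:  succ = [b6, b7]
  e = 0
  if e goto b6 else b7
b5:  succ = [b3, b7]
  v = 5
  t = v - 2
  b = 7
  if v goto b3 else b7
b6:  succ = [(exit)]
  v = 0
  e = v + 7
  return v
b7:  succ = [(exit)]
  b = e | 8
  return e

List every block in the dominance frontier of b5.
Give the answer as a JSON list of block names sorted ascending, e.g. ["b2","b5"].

idom tree: b1←b0 b2←b0 b3←b0 b4←b0 b5←b3 b6←b4 b7←b0
Join-block Dom:
  b3: preds {b1,b2,b5}: {b0,b1} ∩ {b0,b2} ∩ {b0,b3,b5} = {b0}; idom=b0
  b4: preds {b0,b2,b3}: {b0} ∩ {b0,b2} ∩ {b0,b3} = {b0}; idom=b0
  b7: preds {b4,b5}: {b0,b4} ∩ {b0,b3,b5} = {b0}; idom=b0

Frontier:
  b3←b1: walk b1 to b0
  b3←b2: walk b2 to b0
  b3←b5: walk b5→b3 to b0
  b4←b0: walk · to b0
  b4←b2: walk b2 to b0
  b4←b3: walk b3 to b0
  b7←b4: walk b4 to b0
  b7←b5: walk b5→b3 to b0
  b0: DF=∅
  b1: DF={b3}
  b2: DF={b3,b4}
  b3: DF={b3,b4,b7}
  b4: DF={b7}
  b5: DF={b3,b7}
  b6: DF=∅
  b7: DF=∅

DF(b5) = ["b3", "b7"]

Answer: ["b3", "b7"]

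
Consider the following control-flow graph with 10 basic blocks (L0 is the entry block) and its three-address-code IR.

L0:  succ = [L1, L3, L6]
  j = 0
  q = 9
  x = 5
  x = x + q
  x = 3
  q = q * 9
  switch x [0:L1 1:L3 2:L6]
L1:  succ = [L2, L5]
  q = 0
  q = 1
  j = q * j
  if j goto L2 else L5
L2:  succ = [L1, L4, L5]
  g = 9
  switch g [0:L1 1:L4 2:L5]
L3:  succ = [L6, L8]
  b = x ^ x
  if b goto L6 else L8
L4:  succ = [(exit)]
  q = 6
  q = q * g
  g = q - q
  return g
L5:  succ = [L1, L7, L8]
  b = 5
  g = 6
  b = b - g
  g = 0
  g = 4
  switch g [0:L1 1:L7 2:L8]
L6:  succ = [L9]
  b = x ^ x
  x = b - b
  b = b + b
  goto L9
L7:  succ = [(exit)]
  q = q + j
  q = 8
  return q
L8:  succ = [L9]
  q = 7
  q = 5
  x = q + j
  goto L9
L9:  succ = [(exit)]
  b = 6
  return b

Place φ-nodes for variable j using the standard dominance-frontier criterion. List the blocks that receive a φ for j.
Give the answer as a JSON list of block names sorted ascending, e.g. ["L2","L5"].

Answer: ["L1", "L8", "L9"]

Working:
idom tree: L1←L0 L2←L1 L3←L0 L4←L2 L5←L1 L6←L0 L7←L5 L8←L0 L9←L0
Join-block Dom:
  L1: preds {L0,L2,L5}: {L0} ∩ {L0,L1,L2} ∩ {L0,L1,L5} = {L0}; idom=L0
  L5: preds {L1,L2}: {L0,L1} ∩ {L0,L1,L2} = {L0,L1}; idom=L1
  L6: preds {L0,L3}: {L0} ∩ {L0,L3} = {L0}; idom=L0
  L8: preds {L3,L5}: {L0,L3} ∩ {L0,L1,L5} = {L0}; idom=L0
  L9: preds {L6,L8}: {L0,L6} ∩ {L0,L8} = {L0}; idom=L0

Frontier:
  join L1 pred L0: · stop@L0
  join L1 pred L2: L2→L1 stop@L0
  join L1 pred L5: L5→L1 stop@L0
  join L5 pred L1: · stop@L1
  join L5 pred L2: L2 stop@L1
  join L6 pred L0: · stop@L0
  join L6 pred L3: L3 stop@L0
  join L8 pred L3: L3 stop@L0
  join L8 pred L5: L5→L1 stop@L0
  join L9 pred L6: L6 stop@L0
  join L9 pred L8: L8 stop@L0
  L0 → ∅
  L1 → {L1,L8}
  L2 → {L1,L5}
  L3 → {L6,L8}
  L4 → ∅
  L5 → {L1,L8}
  L6 → {L9}
  L7 → ∅
  L8 → {L9}
  L9 → ∅

φ for j: defs {L0,L1}
  DF⁺ = {L1,L8,L9}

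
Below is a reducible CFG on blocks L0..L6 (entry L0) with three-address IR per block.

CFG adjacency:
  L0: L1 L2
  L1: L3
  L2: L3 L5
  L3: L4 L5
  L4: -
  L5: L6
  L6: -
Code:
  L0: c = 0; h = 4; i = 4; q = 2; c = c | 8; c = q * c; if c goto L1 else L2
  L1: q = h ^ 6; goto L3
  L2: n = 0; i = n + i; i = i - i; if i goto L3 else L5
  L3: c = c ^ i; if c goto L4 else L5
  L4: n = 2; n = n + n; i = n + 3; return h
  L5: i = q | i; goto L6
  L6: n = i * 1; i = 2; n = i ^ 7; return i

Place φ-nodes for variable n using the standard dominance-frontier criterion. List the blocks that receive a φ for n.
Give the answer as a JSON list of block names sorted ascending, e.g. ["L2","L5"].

Answer: ["L3", "L5"]

Analysis:
idom tree: L1←L0 L2←L0 L3←L0 L4←L3 L5←L0 L6←L5
Dom at joins:
  L3: preds {L1,L2}: {L0,L1} ∩ {L0,L2} = {L0}; idom=L0
  L5: preds {L2,L3}: {L0,L2} ∩ {L0,L3} = {L0}; idom=L0

Frontier:
  join L3 pred L1: L1 stop@L0
  join L3 pred L2: L2 stop@L0
  join L5 pred L2: L2 stop@L0
  join L5 pred L3: L3 stop@L0
  L0 → ∅
  L1 → {L3}
  L2 → {L3,L5}
  L3 → {L5}
  L4 → ∅
  L5 → ∅
  L6 → ∅

φ for n: defs {L2,L4,L6}
  DF⁺ = {L3,L5}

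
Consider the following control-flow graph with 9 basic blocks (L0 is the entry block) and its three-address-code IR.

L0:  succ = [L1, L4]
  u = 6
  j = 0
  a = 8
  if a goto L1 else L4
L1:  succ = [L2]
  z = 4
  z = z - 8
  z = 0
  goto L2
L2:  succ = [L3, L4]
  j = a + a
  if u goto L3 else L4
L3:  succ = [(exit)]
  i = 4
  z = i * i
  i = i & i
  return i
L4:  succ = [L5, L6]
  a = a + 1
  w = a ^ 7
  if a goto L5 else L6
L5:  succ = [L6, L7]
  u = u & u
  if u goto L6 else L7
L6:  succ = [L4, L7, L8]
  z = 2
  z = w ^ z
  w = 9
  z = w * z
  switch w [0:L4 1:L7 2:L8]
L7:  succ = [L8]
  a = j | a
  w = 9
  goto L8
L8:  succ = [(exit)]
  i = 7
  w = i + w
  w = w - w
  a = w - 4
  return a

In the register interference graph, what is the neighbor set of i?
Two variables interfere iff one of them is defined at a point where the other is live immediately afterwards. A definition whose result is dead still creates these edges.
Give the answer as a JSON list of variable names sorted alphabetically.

Block summaries:
  L0: {a,j,u} / ∅
  L1: {z} / ∅
  L2: {j} / {a,u}
  L3: {i,z} / ∅
  L4: {a,w} / {a}
  L5: {u} / {u}
  L6: {w,z} / {w}
  L7: {a,w} / {a,j}
  L8: {a,i,w} / {w}

Liveness:
  live L0: ∅→{a,j,u}
  live L1: {a,u}→{a,u}
  live L2: {a,u}→{a,j,u}
  live L3: ∅→∅
  live L4: {a,j,u}→{a,j,u,w}
  live L5: {a,j,u,w}→{a,j,u,w}
  live L6: {a,j,u,w}→{a,j,u,w}
  live L7: {a,j}→{w}
  live L8: {w}→∅

Conflict graph:
  a↔{j,u,w,z}
  i↔{w,z}
  j↔{a,u,w,z}
  u↔{a,j,w,z}
  w↔{a,i,j,u,z}
  z↔{a,i,j,u,w}

N(i) = ["w", "z"]

Answer: ["w", "z"]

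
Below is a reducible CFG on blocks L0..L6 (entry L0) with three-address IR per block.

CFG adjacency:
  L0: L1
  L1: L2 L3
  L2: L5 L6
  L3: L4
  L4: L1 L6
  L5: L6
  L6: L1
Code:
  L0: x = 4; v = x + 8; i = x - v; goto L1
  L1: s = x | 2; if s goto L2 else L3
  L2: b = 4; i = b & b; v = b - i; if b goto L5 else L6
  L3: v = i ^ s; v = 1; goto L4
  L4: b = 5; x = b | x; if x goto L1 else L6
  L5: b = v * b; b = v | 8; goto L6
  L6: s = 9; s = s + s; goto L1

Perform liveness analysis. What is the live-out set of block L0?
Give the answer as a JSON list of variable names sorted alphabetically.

Answer: ["i", "x"]

Analysis:
Per-block:
  L0: {i,v,x} / ∅
  L1: {s} / {x}
  L2: {b,i,v} / ∅
  L3: {v} / {i,s}
  L4: {b,x} / {x}
  L5: {b} / {b,v}
  L6: {s} / ∅

Live sets:
  L0: in=∅ out={i,x}
  L1: in={i,x} out={i,s,x}
  L2: in={x} out={b,i,v,x}
  L3: in={i,s,x} out={i,x}
  L4: in={i,x} out={i,x}
  L5: in={b,i,v,x} out={i,x}
  L6: in={i,x} out={i,x}

live-out(L0) = ["i", "x"]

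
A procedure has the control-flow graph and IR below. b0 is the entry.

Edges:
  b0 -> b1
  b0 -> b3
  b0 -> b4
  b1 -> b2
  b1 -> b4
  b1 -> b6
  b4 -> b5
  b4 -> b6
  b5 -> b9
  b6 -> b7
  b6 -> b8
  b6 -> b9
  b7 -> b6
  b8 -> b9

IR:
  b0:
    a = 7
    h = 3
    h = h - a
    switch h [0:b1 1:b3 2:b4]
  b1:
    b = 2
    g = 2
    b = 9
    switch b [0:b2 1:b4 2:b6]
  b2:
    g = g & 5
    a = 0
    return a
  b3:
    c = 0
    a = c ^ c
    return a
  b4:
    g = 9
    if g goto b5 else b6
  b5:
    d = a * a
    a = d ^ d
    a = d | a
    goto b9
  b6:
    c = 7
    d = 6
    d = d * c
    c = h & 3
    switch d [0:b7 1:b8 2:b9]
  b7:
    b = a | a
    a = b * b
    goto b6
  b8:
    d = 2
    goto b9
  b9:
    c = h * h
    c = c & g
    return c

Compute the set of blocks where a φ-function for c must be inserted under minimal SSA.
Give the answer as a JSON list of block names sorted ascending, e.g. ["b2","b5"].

idom tree: b1←b0 b2←b1 b3←b0 b4←b0 b5←b4 b6←b0 b7←b6 b8←b6 b9←b0
Dom∩ at merges:
  b4: preds {b0,b1}: {b0} ∩ {b0,b1} = {b0}; idom=b0
  b6: preds {b1,b4,b7}: {b0,b1} ∩ {b0,b4} ∩ {b0,b6,b7} = {b0}; idom=b0
  b9: preds {b5,b6,b8}: {b0,b4,b5} ∩ {b0,b6} ∩ {b0,b6,b8} = {b0}; idom=b0

DF derivation:
  join b4 pred b0: · stop@b0
  join b4 pred b1: b1 stop@b0
  join b6 pred b1: b1 stop@b0
  join b6 pred b4: b4 stop@b0
  join b6 pred b7: b7→b6 stop@b0
  join b9 pred b5: b5→b4 stop@b0
  join b9 pred b6: b6 stop@b0
  join b9 pred b8: b8→b6 stop@b0
  b0 → ∅
  b1 → {b4,b6}
  b2 → ∅
  b3 → ∅
  b4 → {b6,b9}
  b5 → {b9}
  b6 → {b6,b9}
  b7 → {b6}
  b8 → {b9}
  b9 → ∅

φ for c: defs {b3,b6,b9}
  DF⁺ = {b6,b9}

Answer: ["b6", "b9"]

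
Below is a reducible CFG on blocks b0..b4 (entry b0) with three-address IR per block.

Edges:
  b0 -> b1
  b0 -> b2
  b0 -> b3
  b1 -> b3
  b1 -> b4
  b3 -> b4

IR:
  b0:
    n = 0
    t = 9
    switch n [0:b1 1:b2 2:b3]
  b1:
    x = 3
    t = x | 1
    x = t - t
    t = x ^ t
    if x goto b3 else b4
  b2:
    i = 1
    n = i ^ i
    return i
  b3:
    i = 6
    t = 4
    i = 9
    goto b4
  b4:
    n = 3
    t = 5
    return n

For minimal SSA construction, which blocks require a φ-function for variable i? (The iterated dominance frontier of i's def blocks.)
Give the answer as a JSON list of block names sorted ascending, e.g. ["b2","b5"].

Answer: ["b4"]

Derivation:
idom tree: b1←b0 b2←b0 b3←b0 b4←b0
Join-block Dom:
  b3: preds {b0,b1}: {b0} ∩ {b0,b1} = {b0}; idom=b0
  b4: preds {b1,b3}: {b0,b1} ∩ {b0,b3} = {b0}; idom=b0

Frontier:
  join b3 pred b0: · stop@b0
  join b3 pred b1: b1 stop@b0
  join b4 pred b1: b1 stop@b0
  join b4 pred b3: b3 stop@b0
  DF(b0)=∅
  DF(b1)={b3,b4}
  DF(b2)=∅
  DF(b3)={b4}
  DF(b4)=∅

φ for i: defs {b2,b3}
  DF⁺ = {b4}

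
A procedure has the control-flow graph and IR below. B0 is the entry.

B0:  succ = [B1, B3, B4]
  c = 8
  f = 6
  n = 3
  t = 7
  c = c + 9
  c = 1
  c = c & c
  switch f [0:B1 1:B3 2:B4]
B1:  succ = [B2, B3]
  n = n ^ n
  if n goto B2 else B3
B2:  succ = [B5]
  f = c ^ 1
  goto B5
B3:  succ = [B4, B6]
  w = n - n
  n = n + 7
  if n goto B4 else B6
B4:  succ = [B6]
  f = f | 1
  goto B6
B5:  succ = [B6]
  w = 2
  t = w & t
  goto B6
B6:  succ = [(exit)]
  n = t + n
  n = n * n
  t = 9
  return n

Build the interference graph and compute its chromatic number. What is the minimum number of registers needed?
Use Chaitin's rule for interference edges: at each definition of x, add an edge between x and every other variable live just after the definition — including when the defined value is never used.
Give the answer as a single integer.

Answer: 4

Analysis:
def/use:
  B0: {c,f,n,t} / ∅
  B1: {n} / {n}
  B2: {f} / {c}
  B3: {n,w} / {n}
  B4: {f} / {f}
  B5: {t,w} / {t}
  B6: {n,t} / {n,t}

Backward fixpoint:
  B0: in=∅ out={c,f,n,t}
  B1: in={c,f,n,t} out={c,f,n,t}
  B2: in={c,n,t} out={n,t}
  B3: in={f,n,t} out={f,n,t}
  B4: in={f,n,t} out={n,t}
  B5: in={n,t} out={n,t}
  B6: in={n,t} out=∅

Conflict graph:
  c: {f,n,t}
  f: {c,n,t,w}
  n: {c,f,t,w}
  t: {c,f,n,w}
  w: {f,n,t}

Colouring:
  {c,f,n,t} pairwise interfere (4-clique) ⇒ χ ≥ 4
  assign c→r3 f→r0 n→r1 t→r2 w→r3 — no edge inside a register ⇒ χ ≤ 4
  χ = 4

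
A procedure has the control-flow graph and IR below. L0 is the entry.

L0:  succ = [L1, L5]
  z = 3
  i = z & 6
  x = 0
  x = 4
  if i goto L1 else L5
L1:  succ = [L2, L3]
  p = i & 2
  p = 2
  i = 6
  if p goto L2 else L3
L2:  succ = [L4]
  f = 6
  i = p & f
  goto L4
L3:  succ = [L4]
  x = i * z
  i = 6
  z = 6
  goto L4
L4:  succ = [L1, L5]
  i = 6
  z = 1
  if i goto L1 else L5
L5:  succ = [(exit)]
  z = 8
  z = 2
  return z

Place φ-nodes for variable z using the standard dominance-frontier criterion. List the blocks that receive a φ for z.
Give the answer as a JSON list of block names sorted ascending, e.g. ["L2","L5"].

Answer: ["L1", "L4", "L5"]

Working:
idom tree: L1←L0 L2←L1 L3←L1 L4←L1 L5←L0
Dom∩ at merges:
  L1: preds {L0,L4}: {L0} ∩ {L0,L1,L4} = {L0}; idom=L0
  L4: preds {L2,L3}: {L0,L1,L2} ∩ {L0,L1,L3} = {L0,L1}; idom=L1
  L5: preds {L0,L4}: {L0} ∩ {L0,L1,L4} = {L0}; idom=L0

DF walk-up:
  L1←L0: walk · to L0
  L1←L4: walk L4→L1 to L0
  L4←L2: walk L2 to L1
  L4←L3: walk L3 to L1
  L5←L0: walk · to L0
  L5←L4: walk L4→L1 to L0
  DF(L0)=∅
  DF(L1)={L1,L5}
  DF(L2)={L4}
  DF(L3)={L4}
  DF(L4)={L1,L5}
  DF(L5)=∅

φ for z: defs {L0,L3,L4,L5}
  DF⁺ = {L1,L4,L5}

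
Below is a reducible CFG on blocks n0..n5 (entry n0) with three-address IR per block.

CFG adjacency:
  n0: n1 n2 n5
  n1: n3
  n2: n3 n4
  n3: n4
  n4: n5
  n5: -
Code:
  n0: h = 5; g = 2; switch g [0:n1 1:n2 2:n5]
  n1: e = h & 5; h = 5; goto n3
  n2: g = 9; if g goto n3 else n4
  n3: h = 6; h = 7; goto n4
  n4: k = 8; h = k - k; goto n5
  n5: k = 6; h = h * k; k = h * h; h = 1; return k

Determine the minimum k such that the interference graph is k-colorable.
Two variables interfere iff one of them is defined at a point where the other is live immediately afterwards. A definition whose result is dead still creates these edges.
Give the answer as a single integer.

Answer: 2

Derivation:
def/use:
  n0 def {g,h} use ∅
  n1 def {e,h} use {h}
  n2 def {g} use ∅
  n3 def {h} use ∅
  n4 def {h,k} use ∅
  n5 def {h,k} use {h}

Liveness:
  n0 li=∅ lo={h}
  n1 li={h} lo=∅
  n2 li=∅ lo=∅
  n3 li=∅ lo=∅
  n4 li=∅ lo={h}
  n5 li={h} lo=∅

Interfere edges:
  e: ∅
  g: {h}
  h: {g,k}
  k: {h}

Colouring:
  lower bound: {g,h} mutually conflict ⇒ χ ≥ 2
  2-colouring: R0={e,h}  R1={g,k}
  χ = 2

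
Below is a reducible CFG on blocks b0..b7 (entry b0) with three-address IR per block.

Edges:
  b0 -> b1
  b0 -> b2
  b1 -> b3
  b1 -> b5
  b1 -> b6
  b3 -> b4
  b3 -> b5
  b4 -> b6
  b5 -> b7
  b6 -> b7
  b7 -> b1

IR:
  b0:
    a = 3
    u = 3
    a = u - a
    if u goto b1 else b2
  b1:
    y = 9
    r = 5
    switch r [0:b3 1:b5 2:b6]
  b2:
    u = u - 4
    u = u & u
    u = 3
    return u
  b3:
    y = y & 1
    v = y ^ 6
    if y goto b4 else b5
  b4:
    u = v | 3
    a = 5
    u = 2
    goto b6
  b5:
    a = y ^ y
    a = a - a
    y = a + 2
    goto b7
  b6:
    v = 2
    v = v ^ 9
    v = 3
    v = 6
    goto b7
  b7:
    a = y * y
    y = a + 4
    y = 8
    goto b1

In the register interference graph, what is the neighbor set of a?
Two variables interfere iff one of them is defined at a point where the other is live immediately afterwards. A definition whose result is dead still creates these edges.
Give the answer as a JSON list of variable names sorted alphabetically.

def/use:
  b0: def={a,u} ue=∅
  b1: def={r,y} ue=∅
  b2: def={u} ue={u}
  b3: def={v,y} ue={y}
  b4: def={a,u} ue={v}
  b5: def={a,y} ue={y}
  b6: def={v} ue=∅
  b7: def={a,y} ue={y}

Live sets:
  b0: in=∅ out={u}
  b1: in=∅ out={y}
  b2: in={u} out=∅
  b3: in={y} out={v,y}
  b4: in={v,y} out={y}
  b5: in={y} out={y}
  b6: in={y} out={y}
  b7: in={y} out=∅

Interference:
  a — {u,y}
  r — {y}
  u — {a,y}
  v — {y}
  y — {a,r,u,v}

N(a) = ["u", "y"]

Answer: ["u", "y"]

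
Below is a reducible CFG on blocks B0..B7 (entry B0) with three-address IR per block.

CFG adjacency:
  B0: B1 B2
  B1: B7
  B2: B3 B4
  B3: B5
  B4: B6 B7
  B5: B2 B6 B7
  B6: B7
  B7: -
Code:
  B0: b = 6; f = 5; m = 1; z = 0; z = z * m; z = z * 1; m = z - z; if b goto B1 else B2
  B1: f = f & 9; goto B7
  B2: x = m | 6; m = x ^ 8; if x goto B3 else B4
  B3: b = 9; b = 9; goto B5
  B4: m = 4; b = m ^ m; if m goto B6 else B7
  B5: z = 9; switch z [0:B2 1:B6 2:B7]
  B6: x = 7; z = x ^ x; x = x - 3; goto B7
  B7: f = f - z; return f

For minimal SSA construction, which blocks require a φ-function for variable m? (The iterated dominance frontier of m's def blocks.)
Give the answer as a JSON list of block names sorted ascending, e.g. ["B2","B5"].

Answer: ["B2", "B6", "B7"]

Analysis:
idom tree: B1←B0 B2←B0 B3←B2 B4←B2 B5←B3 B6←B2 B7←B0
Dom∩ at merges:
  B2: preds {B0,B5}: {B0} ∩ {B0,B2,B3,B5} = {B0}; idom=B0
  B6: preds {B4,B5}: {B0,B2,B4} ∩ {B0,B2,B3,B5} = {B0,B2}; idom=B2
  B7: preds {B1,B4,B5,B6}: {B0,B1} ∩ {B0,B2,B4} ∩ {B0,B2,B3,B5} ∩ {B0,B2,B6} = {B0}; idom=B0

DF walk-up:
  B2←B0: walk · to B0
  B2←B5: walk B5→B3→B2 to B0
  B6←B4: walk B4 to B2
  B6←B5: walk B5→B3 to B2
  B7←B1: walk B1 to B0
  B7←B4: walk B4→B2 to B0
  B7←B5: walk B5→B3→B2 to B0
  B7←B6: walk B6→B2 to B0
  B0: DF=∅
  B1: DF={B7}
  B2: DF={B2,B7}
  B3: DF={B2,B6,B7}
  B4: DF={B6,B7}
  B5: DF={B2,B6,B7}
  B6: DF={B7}
  B7: DF=∅

φ for m: defs {B0,B2,B4}
  DF⁺ = {B2,B6,B7}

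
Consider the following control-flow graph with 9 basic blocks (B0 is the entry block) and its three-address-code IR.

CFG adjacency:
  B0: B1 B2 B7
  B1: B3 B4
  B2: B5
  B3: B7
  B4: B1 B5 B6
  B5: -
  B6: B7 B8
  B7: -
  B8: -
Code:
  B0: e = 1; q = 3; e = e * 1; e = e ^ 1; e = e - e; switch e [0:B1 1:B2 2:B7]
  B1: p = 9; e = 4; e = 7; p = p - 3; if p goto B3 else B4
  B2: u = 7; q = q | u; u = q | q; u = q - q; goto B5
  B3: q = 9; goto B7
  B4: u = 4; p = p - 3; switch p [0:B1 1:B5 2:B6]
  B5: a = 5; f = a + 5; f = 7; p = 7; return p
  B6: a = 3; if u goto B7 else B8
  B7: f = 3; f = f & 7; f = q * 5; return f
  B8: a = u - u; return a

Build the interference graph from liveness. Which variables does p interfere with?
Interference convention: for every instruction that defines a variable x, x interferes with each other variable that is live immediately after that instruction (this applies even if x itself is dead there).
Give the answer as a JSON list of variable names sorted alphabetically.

Answer: ["e", "q", "u"]

Analysis:
def/use:
  B0 def {e,q} use ∅
  B1 def {e,p} use ∅
  B2 def {q,u} use {q}
  B3 def {q} use ∅
  B4 def {p,u} use {p}
  B5 def {a,f,p} use ∅
  B6 def {a} use {u}
  B7 def {f} use {q}
  B8 def {a} use {u}

Backward fixpoint:
  B0 li=∅ lo={q}
  B1 li={q} lo={p,q}
  B2 li={q} lo=∅
  B3 li=∅ lo={q}
  B4 li={p,q} lo={q,u}
  B5 li=∅ lo=∅
  B6 li={q,u} lo={q,u}
  B7 li={q} lo=∅
  B8 li={u} lo=∅

Interfere edges:
  a: {q,u}
  e: {p,q}
  f: {q}
  p: {e,q,u}
  q: {a,e,f,p,u}
  u: {a,p,q}

N(p) = ["e", "q", "u"]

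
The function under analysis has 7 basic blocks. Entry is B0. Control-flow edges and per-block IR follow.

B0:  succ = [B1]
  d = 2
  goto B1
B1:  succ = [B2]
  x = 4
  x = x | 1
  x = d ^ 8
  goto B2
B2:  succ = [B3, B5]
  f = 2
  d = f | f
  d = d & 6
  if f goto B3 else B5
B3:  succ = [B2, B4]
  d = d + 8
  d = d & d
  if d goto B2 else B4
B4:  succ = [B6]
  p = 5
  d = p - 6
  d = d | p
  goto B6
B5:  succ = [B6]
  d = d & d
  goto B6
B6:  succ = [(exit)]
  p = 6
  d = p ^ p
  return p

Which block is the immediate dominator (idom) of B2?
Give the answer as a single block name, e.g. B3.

idom tree: B1←B0 B2←B1 B3←B2 B4←B3 B5←B2 B6←B2
Dom∩ at merges:
  B2: preds {B1,B3}: {B0,B1} ∩ {B0,B1,B2,B3} = {B0,B1}; idom=B1
  B6: preds {B4,B5}: {B0,B1,B2,B3,B4} ∩ {B0,B1,B2,B5} = {B0,B1,B2}; idom=B2

idom(B2) = B1

Answer: B1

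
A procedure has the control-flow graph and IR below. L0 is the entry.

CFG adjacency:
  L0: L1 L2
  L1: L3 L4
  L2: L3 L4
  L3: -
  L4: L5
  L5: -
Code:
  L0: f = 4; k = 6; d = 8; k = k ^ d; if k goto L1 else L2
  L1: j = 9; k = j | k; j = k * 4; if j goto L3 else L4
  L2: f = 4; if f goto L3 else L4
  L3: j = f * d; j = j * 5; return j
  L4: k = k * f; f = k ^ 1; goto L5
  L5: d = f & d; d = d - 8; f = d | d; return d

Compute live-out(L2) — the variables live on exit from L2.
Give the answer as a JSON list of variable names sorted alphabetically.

Answer: ["d", "f", "k"]

Working:
def/use:
  L0 def {d,f,k} use ∅
  L1 def {j,k} use {k}
  L2 def {f} use ∅
  L3 def {j} use {d,f}
  L4 def {f,k} use {f,k}
  L5 def {d,f} use {d,f}

Backward fixpoint:
  L0: in=∅ out={d,f,k}
  L1: in={d,f,k} out={d,f,k}
  L2: in={d,k} out={d,f,k}
  L3: in={d,f} out=∅
  L4: in={d,f,k} out={d,f}
  L5: in={d,f} out=∅

live-out(L2) = ["d", "f", "k"]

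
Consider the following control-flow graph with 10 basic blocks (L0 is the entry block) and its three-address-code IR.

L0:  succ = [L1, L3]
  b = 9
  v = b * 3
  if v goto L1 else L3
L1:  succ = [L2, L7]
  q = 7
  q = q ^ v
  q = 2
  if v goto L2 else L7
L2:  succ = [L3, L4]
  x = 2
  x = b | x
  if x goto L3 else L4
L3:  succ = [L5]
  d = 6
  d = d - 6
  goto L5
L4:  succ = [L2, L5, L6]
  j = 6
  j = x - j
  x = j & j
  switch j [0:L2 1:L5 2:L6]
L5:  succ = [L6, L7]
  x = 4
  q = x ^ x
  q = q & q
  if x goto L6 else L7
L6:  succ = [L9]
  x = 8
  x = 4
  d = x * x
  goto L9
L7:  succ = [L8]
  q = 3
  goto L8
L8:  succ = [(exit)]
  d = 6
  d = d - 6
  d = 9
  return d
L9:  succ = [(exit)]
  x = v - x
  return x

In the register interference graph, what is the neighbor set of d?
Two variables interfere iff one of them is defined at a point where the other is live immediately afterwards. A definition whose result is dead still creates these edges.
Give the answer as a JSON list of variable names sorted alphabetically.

Block summaries:
  L0: def={b,v} ue=∅
  L1: def={q} ue={v}
  L2: def={x} ue={b}
  L3: def={d} ue=∅
  L4: def={j,x} ue={x}
  L5: def={q,x} ue=∅
  L6: def={d,x} ue=∅
  L7: def={q} ue=∅
  L8: def={d} ue=∅
  L9: def={x} ue={v,x}

Backward fixpoint:
  live L0: ∅→{b,v}
  live L1: {b,v}→{b,v}
  live L2: {b,v}→{b,v,x}
  live L3: {v}→{v}
  live L4: {b,v,x}→{b,v}
  live L5: {v}→{v}
  live L6: {v}→{v,x}
  live L7: ∅→∅
  live L8: ∅→∅
  live L9: {v,x}→∅

Interfere edges:
  b — {j,q,v,x}
  d — {v,x}
  j — {b,v,x}
  q — {b,v,x}
  v — {b,d,j,q,x}
  x — {b,d,j,q,v}

N(d) = ["v", "x"]

Answer: ["v", "x"]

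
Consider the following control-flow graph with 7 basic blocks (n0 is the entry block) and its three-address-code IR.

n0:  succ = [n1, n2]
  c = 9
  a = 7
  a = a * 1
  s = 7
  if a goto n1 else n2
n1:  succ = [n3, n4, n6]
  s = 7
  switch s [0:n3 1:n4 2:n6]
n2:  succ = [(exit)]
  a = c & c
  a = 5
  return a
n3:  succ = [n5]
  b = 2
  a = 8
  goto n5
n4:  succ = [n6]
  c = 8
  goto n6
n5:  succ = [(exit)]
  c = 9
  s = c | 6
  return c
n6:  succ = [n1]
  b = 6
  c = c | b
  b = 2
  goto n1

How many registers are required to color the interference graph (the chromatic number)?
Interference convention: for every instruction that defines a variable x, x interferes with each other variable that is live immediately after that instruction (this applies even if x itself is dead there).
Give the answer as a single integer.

Block summaries:
  n0 def {a,c,s} use ∅
  n1 def {s} use ∅
  n2 def {a} use {c}
  n3 def {a,b} use ∅
  n4 def {c} use ∅
  n5 def {c,s} use ∅
  n6 def {b,c} use {c}

Backward fixpoint:
  live n0: ∅→{c}
  live n1: {c}→{c}
  live n2: {c}→∅
  live n3: ∅→∅
  live n4: ∅→{c}
  live n5: ∅→∅
  live n6: {c}→{c}

Conflict graph:
  a↔{c,s}
  b↔{c}
  c↔{a,b,s}
  s↔{a,c}

Chromatic number:
  lower bound: {a,c,s} mutually conflict ⇒ χ ≥ 3
  3-colouring: c0={c}  c1={a,b}  c2={s}
  χ = 3

Answer: 3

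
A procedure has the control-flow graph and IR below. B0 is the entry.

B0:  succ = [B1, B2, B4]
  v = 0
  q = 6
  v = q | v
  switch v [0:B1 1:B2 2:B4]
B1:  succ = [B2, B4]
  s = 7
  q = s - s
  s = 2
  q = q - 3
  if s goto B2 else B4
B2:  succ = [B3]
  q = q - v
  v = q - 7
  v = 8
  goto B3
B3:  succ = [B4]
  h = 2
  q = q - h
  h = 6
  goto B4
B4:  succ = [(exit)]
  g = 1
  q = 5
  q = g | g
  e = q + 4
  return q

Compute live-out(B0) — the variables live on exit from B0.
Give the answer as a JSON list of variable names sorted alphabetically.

Answer: ["q", "v"]

Derivation:
Block summaries:
  B0: {q,v} / ∅
  B1: {q,s} / ∅
  B2: {q,v} / {q,v}
  B3: {h,q} / {q}
  B4: {e,g,q} / ∅

Backward fixpoint:
  B0 li=∅ lo={q,v}
  B1 li={v} lo={q,v}
  B2 li={q,v} lo={q}
  B3 li={q} lo=∅
  B4 li=∅ lo=∅

live-out(B0) = ["q", "v"]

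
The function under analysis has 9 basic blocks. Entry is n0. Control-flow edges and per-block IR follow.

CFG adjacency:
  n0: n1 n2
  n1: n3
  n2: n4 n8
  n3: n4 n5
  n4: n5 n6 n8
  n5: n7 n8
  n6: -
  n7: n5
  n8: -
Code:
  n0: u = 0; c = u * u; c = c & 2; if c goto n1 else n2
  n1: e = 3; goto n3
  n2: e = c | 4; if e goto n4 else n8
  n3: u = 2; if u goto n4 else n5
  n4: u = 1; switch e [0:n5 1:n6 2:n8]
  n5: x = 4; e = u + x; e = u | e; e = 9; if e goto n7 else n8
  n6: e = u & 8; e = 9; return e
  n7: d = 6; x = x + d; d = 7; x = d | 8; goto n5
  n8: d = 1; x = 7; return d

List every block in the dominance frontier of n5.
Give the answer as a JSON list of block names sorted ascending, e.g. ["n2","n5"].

idom tree: n1←n0 n2←n0 n3←n1 n4←n0 n5←n0 n6←n4 n7←n5 n8←n0
Dom at joins:
  n4: preds {n2,n3}: {n0,n2} ∩ {n0,n1,n3} = {n0}; idom=n0
  n5: preds {n3,n4,n7}: {n0,n1,n3} ∩ {n0,n4} ∩ {n0,n5,n7} = {n0}; idom=n0
  n8: preds {n2,n4,n5}: {n0,n2} ∩ {n0,n4} ∩ {n0,n5} = {n0}; idom=n0

DF walk-up:
  n4←n2: walk n2 to n0
  n4←n3: walk n3→n1 to n0
  n5←n3: walk n3→n1 to n0
  n5←n4: walk n4 to n0
  n5←n7: walk n7→n5 to n0
  n8←n2: walk n2 to n0
  n8←n4: walk n4 to n0
  n8←n5: walk n5 to n0
  n0: DF=∅
  n1: DF={n4,n5}
  n2: DF={n4,n8}
  n3: DF={n4,n5}
  n4: DF={n5,n8}
  n5: DF={n5,n8}
  n6: DF=∅
  n7: DF={n5}
  n8: DF=∅

DF(n5) = ["n5", "n8"]

Answer: ["n5", "n8"]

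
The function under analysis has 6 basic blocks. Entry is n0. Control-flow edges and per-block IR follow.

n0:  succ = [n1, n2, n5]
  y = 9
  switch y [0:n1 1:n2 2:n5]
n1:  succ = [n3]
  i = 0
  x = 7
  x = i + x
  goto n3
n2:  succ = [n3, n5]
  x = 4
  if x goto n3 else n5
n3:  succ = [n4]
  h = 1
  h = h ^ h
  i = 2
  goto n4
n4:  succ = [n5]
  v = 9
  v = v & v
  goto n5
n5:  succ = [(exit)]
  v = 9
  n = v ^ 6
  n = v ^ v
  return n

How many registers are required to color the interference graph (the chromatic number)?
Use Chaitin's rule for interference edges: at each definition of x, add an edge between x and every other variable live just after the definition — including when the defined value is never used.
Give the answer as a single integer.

Per-block:
  n0 def {y} use ∅
  n1 def {i,x} use ∅
  n2 def {x} use ∅
  n3 def {h,i} use ∅
  n4 def {v} use ∅
  n5 def {n,v} use ∅

Live sets:
  n0: in=∅ out=∅
  n1: in=∅ out=∅
  n2: in=∅ out=∅
  n3: in=∅ out=∅
  n4: in=∅ out=∅
  n5: in=∅ out=∅

Conflict graph:
  h: ∅
  i: {x}
  n: {v}
  v: {n}
  x: {i}
  y: ∅

Chromatic number:
  clique {i,x} ⇒ need ≥ 2
  assign h→R0 i→R0 n→R0 v→R1 x→R1 y→R0 — no edge inside a register ⇒ χ ≤ 2
  χ = 2

Answer: 2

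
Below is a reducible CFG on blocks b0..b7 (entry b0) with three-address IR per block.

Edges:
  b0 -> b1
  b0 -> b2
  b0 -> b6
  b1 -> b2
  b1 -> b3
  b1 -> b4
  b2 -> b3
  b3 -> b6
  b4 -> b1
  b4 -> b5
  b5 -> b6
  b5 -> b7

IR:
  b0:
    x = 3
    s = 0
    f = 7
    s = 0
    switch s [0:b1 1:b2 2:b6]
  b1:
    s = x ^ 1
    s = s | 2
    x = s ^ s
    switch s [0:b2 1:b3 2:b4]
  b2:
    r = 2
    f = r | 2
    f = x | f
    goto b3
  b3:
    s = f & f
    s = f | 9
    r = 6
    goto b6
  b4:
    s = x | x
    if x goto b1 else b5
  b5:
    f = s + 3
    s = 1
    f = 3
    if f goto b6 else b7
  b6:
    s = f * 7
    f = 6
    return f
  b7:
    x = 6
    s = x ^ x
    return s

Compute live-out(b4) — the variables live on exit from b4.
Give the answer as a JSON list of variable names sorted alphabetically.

Answer: ["f", "s", "x"]

Working:
Block summaries:
  b0: def={f,s,x} ue=∅
  b1: def={s,x} ue={x}
  b2: def={f,r} ue={x}
  b3: def={r,s} ue={f}
  b4: def={s} ue={x}
  b5: def={f,s} ue={s}
  b6: def={f,s} ue={f}
  b7: def={s,x} ue=∅

Liveness:
  b0: in=∅ out={f,x}
  b1: in={f,x} out={f,x}
  b2: in={x} out={f}
  b3: in={f} out={f}
  b4: in={f,x} out={f,s,x}
  b5: in={s} out={f}
  b6: in={f} out=∅
  b7: in=∅ out=∅

live-out(b4) = ["f", "s", "x"]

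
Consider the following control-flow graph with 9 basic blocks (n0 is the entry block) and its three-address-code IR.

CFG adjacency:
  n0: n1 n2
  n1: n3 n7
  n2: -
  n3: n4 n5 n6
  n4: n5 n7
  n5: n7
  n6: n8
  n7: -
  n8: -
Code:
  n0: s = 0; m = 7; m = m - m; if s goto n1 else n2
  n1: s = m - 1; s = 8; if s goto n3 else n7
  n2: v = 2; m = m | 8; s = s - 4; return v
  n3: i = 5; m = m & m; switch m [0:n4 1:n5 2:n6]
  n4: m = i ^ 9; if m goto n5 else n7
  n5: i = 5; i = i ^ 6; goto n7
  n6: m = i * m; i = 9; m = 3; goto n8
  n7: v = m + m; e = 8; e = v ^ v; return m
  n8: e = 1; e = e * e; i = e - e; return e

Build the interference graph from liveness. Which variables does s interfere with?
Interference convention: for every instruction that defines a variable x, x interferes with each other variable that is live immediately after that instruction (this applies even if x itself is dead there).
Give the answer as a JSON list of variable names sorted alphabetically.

Answer: ["m", "v"]

Derivation:
Per-block:
  n0 def {m,s} use ∅
  n1 def {s} use {m}
  n2 def {m,s,v} use {m,s}
  n3 def {i,m} use {m}
  n4 def {m} use {i}
  n5 def {i} use ∅
  n6 def {i,m} use {i,m}
  n7 def {e,v} use {m}
  n8 def {e,i} use ∅

Backward fixpoint:
  n0: in=∅ out={m,s}
  n1: in={m} out={m}
  n2: in={m,s} out=∅
  n3: in={m} out={i,m}
  n4: in={i} out={m}
  n5: in={m} out={m}
  n6: in={i,m} out=∅
  n7: in={m} out=∅
  n8: in=∅ out=∅

Conflict graph:
  e: {i,m,v}
  i: {e,m}
  m: {e,i,s,v}
  s: {m,v}
  v: {e,m,s}

N(s) = ["m", "v"]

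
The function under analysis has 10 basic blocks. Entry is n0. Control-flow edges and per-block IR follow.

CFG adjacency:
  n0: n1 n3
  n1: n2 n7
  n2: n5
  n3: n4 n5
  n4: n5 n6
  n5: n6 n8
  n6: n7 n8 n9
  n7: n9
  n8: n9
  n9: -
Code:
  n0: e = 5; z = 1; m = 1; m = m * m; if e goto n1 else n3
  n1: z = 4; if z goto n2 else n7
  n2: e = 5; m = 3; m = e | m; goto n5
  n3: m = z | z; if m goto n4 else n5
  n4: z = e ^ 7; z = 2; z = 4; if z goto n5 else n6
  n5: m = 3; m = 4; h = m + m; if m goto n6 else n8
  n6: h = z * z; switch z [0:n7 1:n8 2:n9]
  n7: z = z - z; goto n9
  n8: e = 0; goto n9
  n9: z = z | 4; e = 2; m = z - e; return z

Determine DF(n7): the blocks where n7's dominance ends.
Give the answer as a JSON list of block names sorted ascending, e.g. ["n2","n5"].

Answer: ["n9"]

Working:
idom tree: n1←n0 n2←n1 n3←n0 n4←n3 n5←n0 n6←n0 n7←n0 n8←n0 n9←n0
Dom∩ at merges:
  n5: preds {n2,n3,n4}: {n0,n1,n2} ∩ {n0,n3} ∩ {n0,n3,n4} = {n0}; idom=n0
  n6: preds {n4,n5}: {n0,n3,n4} ∩ {n0,n5} = {n0}; idom=n0
  n7: preds {n1,n6}: {n0,n1} ∩ {n0,n6} = {n0}; idom=n0
  n8: preds {n5,n6}: {n0,n5} ∩ {n0,n6} = {n0}; idom=n0
  n9: preds {n6,n7,n8}: {n0,n6} ∩ {n0,n7} ∩ {n0,n8} = {n0}; idom=n0

DF derivation:
  n5←n2: walk n2→n1 to n0
  n5←n3: walk n3 to n0
  n5←n4: walk n4→n3 to n0
  n6←n4: walk n4→n3 to n0
  n6←n5: walk n5 to n0
  n7←n1: walk n1 to n0
  n7←n6: walk n6 to n0
  n8←n5: walk n5 to n0
  n8←n6: walk n6 to n0
  n9←n6: walk n6 to n0
  n9←n7: walk n7 to n0
  n9←n8: walk n8 to n0
  n0 → ∅
  n1 → {n5,n7}
  n2 → {n5}
  n3 → {n5,n6}
  n4 → {n5,n6}
  n5 → {n6,n8}
  n6 → {n7,n8,n9}
  n7 → {n9}
  n8 → {n9}
  n9 → ∅

DF(n7) = ["n9"]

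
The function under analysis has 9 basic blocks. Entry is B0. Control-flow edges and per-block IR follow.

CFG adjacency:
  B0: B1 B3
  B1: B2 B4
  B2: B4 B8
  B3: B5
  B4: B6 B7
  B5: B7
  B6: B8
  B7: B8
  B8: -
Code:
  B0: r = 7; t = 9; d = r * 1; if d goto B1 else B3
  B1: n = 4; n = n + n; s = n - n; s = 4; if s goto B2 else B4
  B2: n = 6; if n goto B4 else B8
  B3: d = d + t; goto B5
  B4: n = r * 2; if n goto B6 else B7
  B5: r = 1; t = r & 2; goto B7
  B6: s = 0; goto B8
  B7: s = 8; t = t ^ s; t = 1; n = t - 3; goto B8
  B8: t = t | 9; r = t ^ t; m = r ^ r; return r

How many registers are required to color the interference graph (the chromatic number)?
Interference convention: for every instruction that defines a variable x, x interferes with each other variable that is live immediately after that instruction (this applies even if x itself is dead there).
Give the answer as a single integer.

Block summaries:
  B0 def {d,r,t} use ∅
  B1 def {n,s} use ∅
  B2 def {n} use ∅
  B3 def {d} use {d,t}
  B4 def {n} use {r}
  B5 def {r,t} use ∅
  B6 def {s} use ∅
  B7 def {n,s,t} use {t}
  B8 def {m,r,t} use {t}

Liveness:
  live B0: ∅→{d,r,t}
  live B1: {r,t}→{r,t}
  live B2: {r,t}→{r,t}
  live B3: {d,t}→∅
  live B4: {r,t}→{t}
  live B5: ∅→{t}
  live B6: {t}→{t}
  live B7: {t}→{t}
  live B8: {t}→∅

Conflict graph:
  d: {r,t}
  m: {r}
  n: {r,t}
  r: {d,m,n,s,t}
  s: {r,t}
  t: {d,n,r,s}

Registers:
  {d,r,t} pairwise interfere (3-clique) ⇒ χ ≥ 3
  assign d→R2 m→R1 n→R2 r→R0 s→R2 t→R1 — no edge inside a register ⇒ χ ≤ 3
  χ = 3

Answer: 3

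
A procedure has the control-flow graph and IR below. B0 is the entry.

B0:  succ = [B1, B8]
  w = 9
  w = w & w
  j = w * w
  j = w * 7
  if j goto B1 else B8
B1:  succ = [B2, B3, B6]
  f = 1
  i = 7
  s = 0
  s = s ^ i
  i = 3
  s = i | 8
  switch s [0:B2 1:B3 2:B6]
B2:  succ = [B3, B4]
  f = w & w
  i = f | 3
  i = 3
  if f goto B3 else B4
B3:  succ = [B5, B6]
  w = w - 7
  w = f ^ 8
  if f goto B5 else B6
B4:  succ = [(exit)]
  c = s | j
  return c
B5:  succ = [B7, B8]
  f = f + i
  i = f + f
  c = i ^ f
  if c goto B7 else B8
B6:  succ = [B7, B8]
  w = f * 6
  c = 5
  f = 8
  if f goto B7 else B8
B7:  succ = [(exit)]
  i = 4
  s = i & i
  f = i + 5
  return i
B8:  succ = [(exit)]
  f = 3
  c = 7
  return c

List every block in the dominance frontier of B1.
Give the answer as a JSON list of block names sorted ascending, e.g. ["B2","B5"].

Answer: ["B8"]

Analysis:
idom tree: B1←B0 B2←B1 B3←B1 B4←B2 B5←B3 B6←B1 B7←B1 B8←B0
Dom∩ at merges:
  B3: preds {B1,B2}: {B0,B1} ∩ {B0,B1,B2} = {B0,B1}; idom=B1
  B6: preds {B1,B3}: {B0,B1} ∩ {B0,B1,B3} = {B0,B1}; idom=B1
  B7: preds {B5,B6}: {B0,B1,B3,B5} ∩ {B0,B1,B6} = {B0,B1}; idom=B1
  B8: preds {B0,B5,B6}: {B0} ∩ {B0,B1,B3,B5} ∩ {B0,B1,B6} = {B0}; idom=B0

Frontier:
  B3←B1: walk · to B1
  B3←B2: walk B2 to B1
  B6←B1: walk · to B1
  B6←B3: walk B3 to B1
  B7←B5: walk B5→B3 to B1
  B7←B6: walk B6 to B1
  B8←B0: walk · to B0
  B8←B5: walk B5→B3→B1 to B0
  B8←B6: walk B6→B1 to B0
  DF(B0)=∅
  DF(B1)={B8}
  DF(B2)={B3}
  DF(B3)={B6,B7,B8}
  DF(B4)=∅
  DF(B5)={B7,B8}
  DF(B6)={B7,B8}
  DF(B7)=∅
  DF(B8)=∅

DF(B1) = ["B8"]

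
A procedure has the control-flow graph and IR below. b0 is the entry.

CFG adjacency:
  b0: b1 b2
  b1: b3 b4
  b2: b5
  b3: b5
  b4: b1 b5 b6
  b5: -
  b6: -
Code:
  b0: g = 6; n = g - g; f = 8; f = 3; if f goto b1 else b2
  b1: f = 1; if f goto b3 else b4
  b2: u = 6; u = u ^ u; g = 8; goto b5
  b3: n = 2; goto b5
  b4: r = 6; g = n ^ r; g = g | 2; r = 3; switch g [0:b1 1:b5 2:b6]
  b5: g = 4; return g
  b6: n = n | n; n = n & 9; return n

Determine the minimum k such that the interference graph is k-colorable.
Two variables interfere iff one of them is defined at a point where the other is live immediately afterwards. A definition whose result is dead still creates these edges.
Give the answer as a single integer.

Block summaries:
  b0 def {f,g,n} use ∅
  b1 def {f} use ∅
  b2 def {g,u} use ∅
  b3 def {n} use ∅
  b4 def {g,r} use {n}
  b5 def {g} use ∅
  b6 def {n} use {n}

Live sets:
  b0 li=∅ lo={n}
  b1 li={n} lo={n}
  b2 li=∅ lo=∅
  b3 li=∅ lo=∅
  b4 li={n} lo={n}
  b5 li=∅ lo=∅
  b6 li={n} lo=∅

Interference:
  f — {n}
  g — {n,r}
  n — {f,g,r}
  r — {g,n}
  u — ∅

Registers:
  clique {g,n,r} ⇒ need ≥ 3
  3-colouring: r0={n,u}  r1={f,g}  r2={r}
  χ = 3

Answer: 3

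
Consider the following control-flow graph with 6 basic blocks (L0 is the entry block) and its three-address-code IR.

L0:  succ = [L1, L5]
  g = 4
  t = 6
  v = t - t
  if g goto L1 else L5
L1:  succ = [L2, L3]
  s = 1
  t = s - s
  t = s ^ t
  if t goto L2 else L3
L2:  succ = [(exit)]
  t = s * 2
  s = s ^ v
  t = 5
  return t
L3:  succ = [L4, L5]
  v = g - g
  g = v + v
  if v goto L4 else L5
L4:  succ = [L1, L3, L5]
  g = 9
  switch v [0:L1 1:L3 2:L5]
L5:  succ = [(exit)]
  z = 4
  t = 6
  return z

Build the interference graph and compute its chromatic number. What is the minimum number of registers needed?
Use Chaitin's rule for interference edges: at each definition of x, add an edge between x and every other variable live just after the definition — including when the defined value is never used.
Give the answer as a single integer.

Per-block:
  L0: def={g,t,v} ue=∅
  L1: def={s,t} ue=∅
  L2: def={s,t} ue={s,v}
  L3: def={g,v} ue={g}
  L4: def={g} ue={v}
  L5: def={t,z} ue=∅

Liveness:
  L0 li=∅ lo={g,v}
  L1 li={g,v} lo={g,s,v}
  L2 li={s,v} lo=∅
  L3 li={g} lo={v}
  L4 li={v} lo={g,v}
  L5 li=∅ lo=∅

Conflict graph:
  g: {s,t,v}
  s: {g,t,v}
  t: {g,s,v,z}
  v: {g,s,t}
  z: {t}

Chromatic number:
  lower bound: {g,s,t,v} mutually conflict ⇒ χ ≥ 4
  4-colouring: R0={t}  R1={g,z}  R2={s}  R3={v}
  χ = 4

Answer: 4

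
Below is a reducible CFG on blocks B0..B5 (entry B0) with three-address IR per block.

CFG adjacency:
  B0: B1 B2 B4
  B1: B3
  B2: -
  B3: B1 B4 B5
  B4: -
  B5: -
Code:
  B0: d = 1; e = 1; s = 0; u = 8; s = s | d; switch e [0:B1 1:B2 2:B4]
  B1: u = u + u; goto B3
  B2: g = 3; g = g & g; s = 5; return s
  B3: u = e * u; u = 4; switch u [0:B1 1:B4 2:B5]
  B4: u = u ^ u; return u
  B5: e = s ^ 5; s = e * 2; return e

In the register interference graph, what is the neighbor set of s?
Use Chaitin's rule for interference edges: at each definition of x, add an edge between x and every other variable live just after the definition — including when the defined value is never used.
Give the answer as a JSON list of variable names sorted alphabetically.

Answer: ["d", "e", "u"]

Derivation:
Per-block:
  B0: def={d,e,s,u} ue=∅
  B1: def={u} ue={u}
  B2: def={g,s} ue=∅
  B3: def={u} ue={e,u}
  B4: def={u} ue={u}
  B5: def={e,s} ue={s}

Backward fixpoint:
  live B0: ∅→{e,s,u}
  live B1: {e,s,u}→{e,s,u}
  live B2: ∅→∅
  live B3: {e,s,u}→{e,s,u}
  live B4: {u}→∅
  live B5: {s}→∅

Conflict graph:
  d — {e,s,u}
  e — {d,s,u}
  g — ∅
  s — {d,e,u}
  u — {d,e,s}

N(s) = ["d", "e", "u"]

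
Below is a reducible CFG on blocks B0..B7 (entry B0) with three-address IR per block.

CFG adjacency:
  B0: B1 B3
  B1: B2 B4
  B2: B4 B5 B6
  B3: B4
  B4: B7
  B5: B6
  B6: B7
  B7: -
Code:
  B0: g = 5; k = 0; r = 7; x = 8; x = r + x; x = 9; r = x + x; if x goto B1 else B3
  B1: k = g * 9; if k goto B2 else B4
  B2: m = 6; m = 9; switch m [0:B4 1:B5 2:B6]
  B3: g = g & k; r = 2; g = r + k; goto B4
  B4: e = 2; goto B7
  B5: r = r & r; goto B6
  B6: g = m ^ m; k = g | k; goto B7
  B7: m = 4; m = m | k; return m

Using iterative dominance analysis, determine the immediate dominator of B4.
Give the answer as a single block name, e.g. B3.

idom tree: B1←B0 B2←B1 B3←B0 B4←B0 B5←B2 B6←B2 B7←B0
Dom at joins:
  B4: preds {B1,B2,B3}: {B0,B1} ∩ {B0,B1,B2} ∩ {B0,B3} = {B0}; idom=B0
  B6: preds {B2,B5}: {B0,B1,B2} ∩ {B0,B1,B2,B5} = {B0,B1,B2}; idom=B2
  B7: preds {B4,B6}: {B0,B4} ∩ {B0,B1,B2,B6} = {B0}; idom=B0

idom(B4) = B0

Answer: B0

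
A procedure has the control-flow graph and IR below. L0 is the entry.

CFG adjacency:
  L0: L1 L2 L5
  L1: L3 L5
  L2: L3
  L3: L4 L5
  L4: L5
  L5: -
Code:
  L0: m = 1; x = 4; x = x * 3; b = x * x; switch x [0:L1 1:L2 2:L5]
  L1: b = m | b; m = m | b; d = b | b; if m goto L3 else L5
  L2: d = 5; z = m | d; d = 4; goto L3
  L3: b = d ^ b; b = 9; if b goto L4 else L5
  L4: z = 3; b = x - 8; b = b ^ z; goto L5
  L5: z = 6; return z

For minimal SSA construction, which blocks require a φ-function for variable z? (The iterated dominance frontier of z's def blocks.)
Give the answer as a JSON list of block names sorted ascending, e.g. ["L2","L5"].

idom tree: L1←L0 L2←L0 L3←L0 L4←L3 L5←L0
Dom∩ at merges:
  L3: preds {L1,L2}: {L0,L1} ∩ {L0,L2} = {L0}; idom=L0
  L5: preds {L0,L1,L3,L4}: {L0} ∩ {L0,L1} ∩ {L0,L3} ∩ {L0,L3,L4} = {L0}; idom=L0

DF derivation:
  join L3 pred L1: L1 stop@L0
  join L3 pred L2: L2 stop@L0
  join L5 pred L0: · stop@L0
  join L5 pred L1: L1 stop@L0
  join L5 pred L3: L3 stop@L0
  join L5 pred L4: L4→L3 stop@L0
  DF(L0)=∅
  DF(L1)={L3,L5}
  DF(L2)={L3}
  DF(L3)={L5}
  DF(L4)={L5}
  DF(L5)=∅

φ for z: defs {L2,L4,L5}
  DF⁺ = {L3,L5}

Answer: ["L3", "L5"]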